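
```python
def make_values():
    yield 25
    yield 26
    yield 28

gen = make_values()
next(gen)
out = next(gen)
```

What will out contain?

Step 1: make_values() creates a generator.
Step 2: next(gen) yields 25 (consumed and discarded).
Step 3: next(gen) yields 26, assigned to out.
Therefore out = 26.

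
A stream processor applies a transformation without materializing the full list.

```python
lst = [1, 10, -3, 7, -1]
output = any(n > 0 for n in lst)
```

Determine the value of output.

Step 1: Check n > 0 for each element in [1, 10, -3, 7, -1]:
  1 > 0: True
  10 > 0: True
  -3 > 0: False
  7 > 0: True
  -1 > 0: False
Step 2: any() returns True.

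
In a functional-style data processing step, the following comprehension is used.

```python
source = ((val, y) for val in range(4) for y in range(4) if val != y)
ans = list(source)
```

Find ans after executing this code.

Step 1: Nested generator over range(4) x range(4) where val != y:
  (0, 0): excluded (val == y)
  (0, 1): included
  (0, 2): included
  (0, 3): included
  (1, 0): included
  (1, 1): excluded (val == y)
  (1, 2): included
  (1, 3): included
  (2, 0): included
  (2, 1): included
  (2, 2): excluded (val == y)
  (2, 3): included
  (3, 0): included
  (3, 1): included
  (3, 2): included
  (3, 3): excluded (val == y)
Therefore ans = [(0, 1), (0, 2), (0, 3), (1, 0), (1, 2), (1, 3), (2, 0), (2, 1), (2, 3), (3, 0), (3, 1), (3, 2)].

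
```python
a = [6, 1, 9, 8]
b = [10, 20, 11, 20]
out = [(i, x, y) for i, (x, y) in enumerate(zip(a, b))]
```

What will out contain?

Step 1: enumerate(zip(a, b)) gives index with paired elements:
  i=0: (6, 10)
  i=1: (1, 20)
  i=2: (9, 11)
  i=3: (8, 20)
Therefore out = [(0, 6, 10), (1, 1, 20), (2, 9, 11), (3, 8, 20)].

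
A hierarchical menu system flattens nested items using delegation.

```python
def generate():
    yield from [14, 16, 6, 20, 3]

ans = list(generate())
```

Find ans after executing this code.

Step 1: yield from delegates to the iterable, yielding each element.
Step 2: Collected values: [14, 16, 6, 20, 3].
Therefore ans = [14, 16, 6, 20, 3].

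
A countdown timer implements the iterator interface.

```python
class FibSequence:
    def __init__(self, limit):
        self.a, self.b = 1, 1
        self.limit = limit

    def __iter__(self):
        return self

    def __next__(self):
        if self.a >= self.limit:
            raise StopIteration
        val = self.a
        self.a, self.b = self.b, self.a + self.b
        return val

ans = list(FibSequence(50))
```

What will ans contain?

Step 1: Fibonacci-like sequence (a=1, b=1) until >= 50:
  Yield 1, then a,b = 1,2
  Yield 1, then a,b = 2,3
  Yield 2, then a,b = 3,5
  Yield 3, then a,b = 5,8
  Yield 5, then a,b = 8,13
  Yield 8, then a,b = 13,21
  Yield 13, then a,b = 21,34
  Yield 21, then a,b = 34,55
  Yield 34, then a,b = 55,89
Step 2: 55 >= 50, stop.
Therefore ans = [1, 1, 2, 3, 5, 8, 13, 21, 34].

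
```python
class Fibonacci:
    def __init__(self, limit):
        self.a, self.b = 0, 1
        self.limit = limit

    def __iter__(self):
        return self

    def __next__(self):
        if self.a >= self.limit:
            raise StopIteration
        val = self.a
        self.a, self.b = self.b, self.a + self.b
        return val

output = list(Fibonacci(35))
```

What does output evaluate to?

Step 1: Fibonacci-like sequence (a=0, b=1) until >= 35:
  Yield 0, then a,b = 1,1
  Yield 1, then a,b = 1,2
  Yield 1, then a,b = 2,3
  Yield 2, then a,b = 3,5
  Yield 3, then a,b = 5,8
  Yield 5, then a,b = 8,13
  Yield 8, then a,b = 13,21
  Yield 13, then a,b = 21,34
  Yield 21, then a,b = 34,55
  Yield 34, then a,b = 55,89
Step 2: 55 >= 35, stop.
Therefore output = [0, 1, 1, 2, 3, 5, 8, 13, 21, 34].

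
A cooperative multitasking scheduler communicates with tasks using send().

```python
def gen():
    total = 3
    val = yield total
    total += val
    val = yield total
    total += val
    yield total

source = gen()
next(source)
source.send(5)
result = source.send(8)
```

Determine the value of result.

Step 1: next() -> yield total=3.
Step 2: send(5) -> val=5, total = 3+5 = 8, yield 8.
Step 3: send(8) -> val=8, total = 8+8 = 16, yield 16.
Therefore result = 16.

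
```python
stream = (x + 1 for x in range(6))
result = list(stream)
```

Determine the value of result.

Step 1: For each x in range(6), compute x+1:
  x=0: 0+1 = 1
  x=1: 1+1 = 2
  x=2: 2+1 = 3
  x=3: 3+1 = 4
  x=4: 4+1 = 5
  x=5: 5+1 = 6
Therefore result = [1, 2, 3, 4, 5, 6].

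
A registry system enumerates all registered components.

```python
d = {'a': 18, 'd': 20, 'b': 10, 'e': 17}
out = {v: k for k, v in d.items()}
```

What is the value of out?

Step 1: Invert dict (swap keys and values):
  'a': 18 -> 18: 'a'
  'd': 20 -> 20: 'd'
  'b': 10 -> 10: 'b'
  'e': 17 -> 17: 'e'
Therefore out = {18: 'a', 20: 'd', 10: 'b', 17: 'e'}.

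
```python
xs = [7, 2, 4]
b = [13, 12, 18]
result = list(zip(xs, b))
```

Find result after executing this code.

Step 1: zip pairs elements at same index:
  Index 0: (7, 13)
  Index 1: (2, 12)
  Index 2: (4, 18)
Therefore result = [(7, 13), (2, 12), (4, 18)].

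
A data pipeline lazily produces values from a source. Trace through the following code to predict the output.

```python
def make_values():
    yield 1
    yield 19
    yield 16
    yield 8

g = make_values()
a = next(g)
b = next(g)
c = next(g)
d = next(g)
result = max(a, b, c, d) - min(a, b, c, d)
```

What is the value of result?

Step 1: Create generator and consume all values:
  a = next(g) = 1
  b = next(g) = 19
  c = next(g) = 16
  d = next(g) = 8
Step 2: max = 19, min = 1, result = 19 - 1 = 18.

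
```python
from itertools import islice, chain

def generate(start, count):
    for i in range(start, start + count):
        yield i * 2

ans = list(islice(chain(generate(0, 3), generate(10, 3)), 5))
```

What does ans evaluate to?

Step 1: generate(0, 3) yields [0, 2, 4].
Step 2: generate(10, 3) yields [20, 22, 24].
Step 3: chain concatenates: [0, 2, 4, 20, 22, 24].
Step 4: islice takes first 5: [0, 2, 4, 20, 22].
Therefore ans = [0, 2, 4, 20, 22].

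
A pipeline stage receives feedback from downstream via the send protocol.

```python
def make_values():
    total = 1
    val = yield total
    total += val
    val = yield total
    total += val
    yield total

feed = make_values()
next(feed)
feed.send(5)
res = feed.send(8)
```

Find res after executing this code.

Step 1: next() -> yield total=1.
Step 2: send(5) -> val=5, total = 1+5 = 6, yield 6.
Step 3: send(8) -> val=8, total = 6+8 = 14, yield 14.
Therefore res = 14.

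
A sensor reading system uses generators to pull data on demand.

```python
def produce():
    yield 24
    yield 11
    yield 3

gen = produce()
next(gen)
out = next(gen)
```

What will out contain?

Step 1: produce() creates a generator.
Step 2: next(gen) yields 24 (consumed and discarded).
Step 3: next(gen) yields 11, assigned to out.
Therefore out = 11.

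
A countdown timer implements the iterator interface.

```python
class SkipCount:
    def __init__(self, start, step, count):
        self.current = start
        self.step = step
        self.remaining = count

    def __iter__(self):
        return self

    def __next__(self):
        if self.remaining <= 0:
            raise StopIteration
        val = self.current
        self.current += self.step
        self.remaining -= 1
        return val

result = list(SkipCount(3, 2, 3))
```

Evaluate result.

Step 1: SkipCount starts at 3, increments by 2, for 3 steps:
  Yield 3, then current += 2
  Yield 5, then current += 2
  Yield 7, then current += 2
Therefore result = [3, 5, 7].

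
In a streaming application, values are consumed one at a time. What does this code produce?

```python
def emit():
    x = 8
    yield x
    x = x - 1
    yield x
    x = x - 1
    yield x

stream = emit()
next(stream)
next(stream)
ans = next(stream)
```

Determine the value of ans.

Step 1: Trace through generator execution:
  Yield 1: x starts at 8, yield 8
  Yield 2: x = 8 - 1 = 7, yield 7
  Yield 3: x = 7 - 1 = 6, yield 6
Step 2: First next() gets 8, second next() gets the second value, third next() yields 6.
Therefore ans = 6.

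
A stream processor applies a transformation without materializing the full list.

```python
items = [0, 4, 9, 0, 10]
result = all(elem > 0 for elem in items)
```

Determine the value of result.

Step 1: Check elem > 0 for each element in [0, 4, 9, 0, 10]:
  0 > 0: False
  4 > 0: True
  9 > 0: True
  0 > 0: False
  10 > 0: True
Step 2: all() returns False.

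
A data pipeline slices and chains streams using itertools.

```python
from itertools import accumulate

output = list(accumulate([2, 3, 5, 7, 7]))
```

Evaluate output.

Step 1: accumulate computes running sums:
  + 2 = 2
  + 3 = 5
  + 5 = 10
  + 7 = 17
  + 7 = 24
Therefore output = [2, 5, 10, 17, 24].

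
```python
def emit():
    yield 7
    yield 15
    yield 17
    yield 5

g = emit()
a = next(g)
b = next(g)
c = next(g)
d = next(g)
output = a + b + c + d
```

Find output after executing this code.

Step 1: Create generator and consume all values:
  a = next(g) = 7
  b = next(g) = 15
  c = next(g) = 17
  d = next(g) = 5
Step 2: output = 7 + 15 + 17 + 5 = 44.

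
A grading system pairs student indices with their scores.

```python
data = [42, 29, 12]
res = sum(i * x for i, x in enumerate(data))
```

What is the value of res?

Step 1: Compute i * x for each (i, x) in enumerate([42, 29, 12]):
  i=0, x=42: 0*42 = 0
  i=1, x=29: 1*29 = 29
  i=2, x=12: 2*12 = 24
Step 2: sum = 0 + 29 + 24 = 53.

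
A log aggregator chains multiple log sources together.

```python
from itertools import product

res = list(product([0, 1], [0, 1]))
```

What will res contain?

Step 1: product([0, 1], [0, 1]) gives all pairs:
  (0, 0)
  (0, 1)
  (1, 0)
  (1, 1)
Therefore res = [(0, 0), (0, 1), (1, 0), (1, 1)].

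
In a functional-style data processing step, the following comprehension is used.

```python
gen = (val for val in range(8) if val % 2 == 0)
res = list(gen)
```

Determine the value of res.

Step 1: Filter range(8) keeping only even values:
  val=0: even, included
  val=1: odd, excluded
  val=2: even, included
  val=3: odd, excluded
  val=4: even, included
  val=5: odd, excluded
  val=6: even, included
  val=7: odd, excluded
Therefore res = [0, 2, 4, 6].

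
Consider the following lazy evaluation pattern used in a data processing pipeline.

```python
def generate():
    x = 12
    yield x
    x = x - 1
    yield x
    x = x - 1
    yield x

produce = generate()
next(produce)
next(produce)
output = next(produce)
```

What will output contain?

Step 1: Trace through generator execution:
  Yield 1: x starts at 12, yield 12
  Yield 2: x = 12 - 1 = 11, yield 11
  Yield 3: x = 11 - 1 = 10, yield 10
Step 2: First next() gets 12, second next() gets the second value, third next() yields 10.
Therefore output = 10.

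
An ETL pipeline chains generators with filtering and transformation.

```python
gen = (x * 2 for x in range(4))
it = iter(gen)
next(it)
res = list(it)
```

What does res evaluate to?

Step 1: Generator produces [0, 2, 4, 6].
Step 2: next(it) consumes first element (0).
Step 3: list(it) collects remaining: [2, 4, 6].
Therefore res = [2, 4, 6].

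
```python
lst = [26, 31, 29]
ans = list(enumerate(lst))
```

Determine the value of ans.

Step 1: enumerate pairs each element with its index:
  (0, 26)
  (1, 31)
  (2, 29)
Therefore ans = [(0, 26), (1, 31), (2, 29)].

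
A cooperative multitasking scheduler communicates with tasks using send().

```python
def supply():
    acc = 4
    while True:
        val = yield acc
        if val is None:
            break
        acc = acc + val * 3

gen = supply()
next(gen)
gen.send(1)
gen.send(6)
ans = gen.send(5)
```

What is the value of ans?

Step 1: next() -> yield acc=4.
Step 2: send(1) -> val=1, acc = 4 + 1*3 = 7, yield 7.
Step 3: send(6) -> val=6, acc = 7 + 6*3 = 25, yield 25.
Step 4: send(5) -> val=5, acc = 25 + 5*3 = 40, yield 40.
Therefore ans = 40.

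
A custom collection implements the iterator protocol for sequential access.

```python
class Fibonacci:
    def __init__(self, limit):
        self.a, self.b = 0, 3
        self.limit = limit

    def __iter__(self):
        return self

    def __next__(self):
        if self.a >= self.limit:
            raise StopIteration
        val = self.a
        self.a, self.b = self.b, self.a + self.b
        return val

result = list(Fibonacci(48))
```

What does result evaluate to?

Step 1: Fibonacci-like sequence (a=0, b=3) until >= 48:
  Yield 0, then a,b = 3,3
  Yield 3, then a,b = 3,6
  Yield 3, then a,b = 6,9
  Yield 6, then a,b = 9,15
  Yield 9, then a,b = 15,24
  Yield 15, then a,b = 24,39
  Yield 24, then a,b = 39,63
  Yield 39, then a,b = 63,102
Step 2: 63 >= 48, stop.
Therefore result = [0, 3, 3, 6, 9, 15, 24, 39].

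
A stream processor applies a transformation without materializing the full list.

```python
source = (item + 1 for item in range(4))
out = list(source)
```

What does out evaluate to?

Step 1: For each item in range(4), compute item+1:
  item=0: 0+1 = 1
  item=1: 1+1 = 2
  item=2: 2+1 = 3
  item=3: 3+1 = 4
Therefore out = [1, 2, 3, 4].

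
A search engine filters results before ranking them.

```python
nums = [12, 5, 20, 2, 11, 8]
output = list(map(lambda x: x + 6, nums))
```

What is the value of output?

Step 1: Apply lambda x: x + 6 to each element:
  12 -> 18
  5 -> 11
  20 -> 26
  2 -> 8
  11 -> 17
  8 -> 14
Therefore output = [18, 11, 26, 8, 17, 14].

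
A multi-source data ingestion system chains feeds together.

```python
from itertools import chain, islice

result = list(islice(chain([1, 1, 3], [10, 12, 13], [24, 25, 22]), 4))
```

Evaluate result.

Step 1: chain([1, 1, 3], [10, 12, 13], [24, 25, 22]) = [1, 1, 3, 10, 12, 13, 24, 25, 22].
Step 2: islice takes first 4 elements: [1, 1, 3, 10].
Therefore result = [1, 1, 3, 10].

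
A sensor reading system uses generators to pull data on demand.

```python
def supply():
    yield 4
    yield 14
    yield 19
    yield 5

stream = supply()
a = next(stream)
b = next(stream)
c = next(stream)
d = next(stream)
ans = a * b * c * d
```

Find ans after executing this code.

Step 1: Create generator and consume all values:
  a = next(stream) = 4
  b = next(stream) = 14
  c = next(stream) = 19
  d = next(stream) = 5
Step 2: ans = 4 * 14 * 19 * 5 = 5320.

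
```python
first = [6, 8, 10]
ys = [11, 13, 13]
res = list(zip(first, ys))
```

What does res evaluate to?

Step 1: zip pairs elements at same index:
  Index 0: (6, 11)
  Index 1: (8, 13)
  Index 2: (10, 13)
Therefore res = [(6, 11), (8, 13), (10, 13)].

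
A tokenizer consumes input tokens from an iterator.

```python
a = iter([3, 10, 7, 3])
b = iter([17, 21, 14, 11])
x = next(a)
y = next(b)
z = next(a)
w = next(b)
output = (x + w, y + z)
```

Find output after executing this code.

Step 1: a iterates [3, 10, 7, 3], b iterates [17, 21, 14, 11].
Step 2: x = next(a) = 3, y = next(b) = 17.
Step 3: z = next(a) = 10, w = next(b) = 21.
Step 4: output = (3 + 21, 17 + 10) = (24, 27).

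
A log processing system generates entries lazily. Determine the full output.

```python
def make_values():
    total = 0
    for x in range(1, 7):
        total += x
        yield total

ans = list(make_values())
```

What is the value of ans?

Step 1: Generator accumulates running sum:
  x=1: total = 1, yield 1
  x=2: total = 3, yield 3
  x=3: total = 6, yield 6
  x=4: total = 10, yield 10
  x=5: total = 15, yield 15
  x=6: total = 21, yield 21
Therefore ans = [1, 3, 6, 10, 15, 21].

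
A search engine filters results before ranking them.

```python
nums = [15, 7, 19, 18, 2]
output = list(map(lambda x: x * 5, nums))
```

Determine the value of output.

Step 1: Apply lambda x: x * 5 to each element:
  15 -> 75
  7 -> 35
  19 -> 95
  18 -> 90
  2 -> 10
Therefore output = [75, 35, 95, 90, 10].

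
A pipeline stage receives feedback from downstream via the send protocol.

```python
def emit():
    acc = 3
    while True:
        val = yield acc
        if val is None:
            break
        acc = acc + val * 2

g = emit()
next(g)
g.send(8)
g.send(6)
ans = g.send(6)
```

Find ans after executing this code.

Step 1: next() -> yield acc=3.
Step 2: send(8) -> val=8, acc = 3 + 8*2 = 19, yield 19.
Step 3: send(6) -> val=6, acc = 19 + 6*2 = 31, yield 31.
Step 4: send(6) -> val=6, acc = 31 + 6*2 = 43, yield 43.
Therefore ans = 43.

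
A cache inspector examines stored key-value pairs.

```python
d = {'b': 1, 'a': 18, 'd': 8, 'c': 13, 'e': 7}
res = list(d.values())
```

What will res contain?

Step 1: d.values() returns the dictionary values in insertion order.
Therefore res = [1, 18, 8, 13, 7].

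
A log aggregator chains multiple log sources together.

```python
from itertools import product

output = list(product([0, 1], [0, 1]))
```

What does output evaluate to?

Step 1: product([0, 1], [0, 1]) gives all pairs:
  (0, 0)
  (0, 1)
  (1, 0)
  (1, 1)
Therefore output = [(0, 0), (0, 1), (1, 0), (1, 1)].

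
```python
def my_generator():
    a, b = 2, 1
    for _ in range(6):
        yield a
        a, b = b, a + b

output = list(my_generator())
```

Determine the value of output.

Step 1: Fibonacci-like sequence starting with a=2, b=1:
  Iteration 1: yield a=2, then a,b = 1,3
  Iteration 2: yield a=1, then a,b = 3,4
  Iteration 3: yield a=3, then a,b = 4,7
  Iteration 4: yield a=4, then a,b = 7,11
  Iteration 5: yield a=7, then a,b = 11,18
  Iteration 6: yield a=11, then a,b = 18,29
Therefore output = [2, 1, 3, 4, 7, 11].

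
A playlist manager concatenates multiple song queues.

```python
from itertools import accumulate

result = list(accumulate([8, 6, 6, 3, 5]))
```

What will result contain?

Step 1: accumulate computes running sums:
  + 8 = 8
  + 6 = 14
  + 6 = 20
  + 3 = 23
  + 5 = 28
Therefore result = [8, 14, 20, 23, 28].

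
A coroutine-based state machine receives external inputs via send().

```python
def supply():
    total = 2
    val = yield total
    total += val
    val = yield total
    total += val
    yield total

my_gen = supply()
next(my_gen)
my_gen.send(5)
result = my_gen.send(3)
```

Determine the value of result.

Step 1: next() -> yield total=2.
Step 2: send(5) -> val=5, total = 2+5 = 7, yield 7.
Step 3: send(3) -> val=3, total = 7+3 = 10, yield 10.
Therefore result = 10.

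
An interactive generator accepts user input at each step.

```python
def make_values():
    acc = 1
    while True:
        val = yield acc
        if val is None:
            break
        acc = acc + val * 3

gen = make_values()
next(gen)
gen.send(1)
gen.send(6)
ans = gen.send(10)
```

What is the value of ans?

Step 1: next() -> yield acc=1.
Step 2: send(1) -> val=1, acc = 1 + 1*3 = 4, yield 4.
Step 3: send(6) -> val=6, acc = 4 + 6*3 = 22, yield 22.
Step 4: send(10) -> val=10, acc = 22 + 10*3 = 52, yield 52.
Therefore ans = 52.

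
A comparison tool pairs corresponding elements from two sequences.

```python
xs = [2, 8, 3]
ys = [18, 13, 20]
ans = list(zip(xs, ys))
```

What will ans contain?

Step 1: zip pairs elements at same index:
  Index 0: (2, 18)
  Index 1: (8, 13)
  Index 2: (3, 20)
Therefore ans = [(2, 18), (8, 13), (3, 20)].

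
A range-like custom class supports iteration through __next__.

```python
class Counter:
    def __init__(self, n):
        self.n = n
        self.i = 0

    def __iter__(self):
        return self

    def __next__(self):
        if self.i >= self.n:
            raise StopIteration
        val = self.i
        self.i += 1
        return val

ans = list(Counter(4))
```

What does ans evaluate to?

Step 1: Counter(4) creates an iterator counting 0 to 3.
Step 2: list() consumes all values: [0, 1, 2, 3].
Therefore ans = [0, 1, 2, 3].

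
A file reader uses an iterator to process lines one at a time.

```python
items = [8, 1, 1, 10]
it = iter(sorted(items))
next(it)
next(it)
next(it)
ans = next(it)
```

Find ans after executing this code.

Step 1: sorted([8, 1, 1, 10]) = [1, 1, 8, 10].
Step 2: Create iterator and skip 3 elements.
Step 3: next() returns 10.
Therefore ans = 10.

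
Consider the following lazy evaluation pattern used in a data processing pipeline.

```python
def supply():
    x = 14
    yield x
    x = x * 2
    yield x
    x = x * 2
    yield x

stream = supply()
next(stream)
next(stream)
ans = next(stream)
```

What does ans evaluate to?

Step 1: Trace through generator execution:
  Yield 1: x starts at 14, yield 14
  Yield 2: x = 14 * 2 = 28, yield 28
  Yield 3: x = 28 * 2 = 56, yield 56
Step 2: First next() gets 14, second next() gets the second value, third next() yields 56.
Therefore ans = 56.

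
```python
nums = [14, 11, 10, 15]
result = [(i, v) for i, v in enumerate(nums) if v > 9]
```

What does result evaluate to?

Step 1: Filter enumerate([14, 11, 10, 15]) keeping v > 9:
  (0, 14): 14 > 9, included
  (1, 11): 11 > 9, included
  (2, 10): 10 > 9, included
  (3, 15): 15 > 9, included
Therefore result = [(0, 14), (1, 11), (2, 10), (3, 15)].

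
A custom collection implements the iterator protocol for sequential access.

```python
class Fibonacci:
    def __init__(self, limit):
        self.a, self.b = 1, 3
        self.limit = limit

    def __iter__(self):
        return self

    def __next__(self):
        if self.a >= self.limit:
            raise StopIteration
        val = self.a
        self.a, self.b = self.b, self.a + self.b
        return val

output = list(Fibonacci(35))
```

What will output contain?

Step 1: Fibonacci-like sequence (a=1, b=3) until >= 35:
  Yield 1, then a,b = 3,4
  Yield 3, then a,b = 4,7
  Yield 4, then a,b = 7,11
  Yield 7, then a,b = 11,18
  Yield 11, then a,b = 18,29
  Yield 18, then a,b = 29,47
  Yield 29, then a,b = 47,76
Step 2: 47 >= 35, stop.
Therefore output = [1, 3, 4, 7, 11, 18, 29].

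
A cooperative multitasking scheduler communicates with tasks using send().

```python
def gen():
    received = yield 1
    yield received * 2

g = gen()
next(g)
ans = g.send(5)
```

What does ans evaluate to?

Step 1: next(g) advances to first yield, producing 1.
Step 2: send(5) resumes, received = 5.
Step 3: yield received * 2 = 5 * 2 = 10.
Therefore ans = 10.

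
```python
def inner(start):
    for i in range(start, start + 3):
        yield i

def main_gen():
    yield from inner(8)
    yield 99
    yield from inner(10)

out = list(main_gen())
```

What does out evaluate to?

Step 1: main_gen() delegates to inner(8):
  yield 8
  yield 9
  yield 10
Step 2: yield 99
Step 3: Delegates to inner(10):
  yield 10
  yield 11
  yield 12
Therefore out = [8, 9, 10, 99, 10, 11, 12].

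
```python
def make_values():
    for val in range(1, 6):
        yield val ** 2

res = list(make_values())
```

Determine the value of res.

Step 1: For each val in range(1, 6), yield val**2:
  val=1: yield 1**2 = 1
  val=2: yield 2**2 = 4
  val=3: yield 3**2 = 9
  val=4: yield 4**2 = 16
  val=5: yield 5**2 = 25
Therefore res = [1, 4, 9, 16, 25].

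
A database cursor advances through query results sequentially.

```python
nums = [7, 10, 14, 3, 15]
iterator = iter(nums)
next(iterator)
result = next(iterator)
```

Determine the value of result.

Step 1: Create iterator over [7, 10, 14, 3, 15].
Step 2: next() consumes 7.
Step 3: next() returns 10.
Therefore result = 10.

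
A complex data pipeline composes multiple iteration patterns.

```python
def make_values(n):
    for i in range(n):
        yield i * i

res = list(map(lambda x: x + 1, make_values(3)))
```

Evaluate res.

Step 1: make_values(3) yields squares: [0, 1, 4].
Step 2: map adds 1 to each: [1, 2, 5].
Therefore res = [1, 2, 5].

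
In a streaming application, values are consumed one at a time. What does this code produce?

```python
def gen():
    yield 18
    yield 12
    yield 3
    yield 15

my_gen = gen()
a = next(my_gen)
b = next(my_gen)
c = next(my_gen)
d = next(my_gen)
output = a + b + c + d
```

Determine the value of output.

Step 1: Create generator and consume all values:
  a = next(my_gen) = 18
  b = next(my_gen) = 12
  c = next(my_gen) = 3
  d = next(my_gen) = 15
Step 2: output = 18 + 12 + 3 + 15 = 48.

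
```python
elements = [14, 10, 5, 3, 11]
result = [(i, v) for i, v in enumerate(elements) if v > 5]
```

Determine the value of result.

Step 1: Filter enumerate([14, 10, 5, 3, 11]) keeping v > 5:
  (0, 14): 14 > 5, included
  (1, 10): 10 > 5, included
  (2, 5): 5 <= 5, excluded
  (3, 3): 3 <= 5, excluded
  (4, 11): 11 > 5, included
Therefore result = [(0, 14), (1, 10), (4, 11)].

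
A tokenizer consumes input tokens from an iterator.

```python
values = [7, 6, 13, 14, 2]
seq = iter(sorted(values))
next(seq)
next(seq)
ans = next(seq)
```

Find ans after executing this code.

Step 1: sorted([7, 6, 13, 14, 2]) = [2, 6, 7, 13, 14].
Step 2: Create iterator and skip 2 elements.
Step 3: next() returns 7.
Therefore ans = 7.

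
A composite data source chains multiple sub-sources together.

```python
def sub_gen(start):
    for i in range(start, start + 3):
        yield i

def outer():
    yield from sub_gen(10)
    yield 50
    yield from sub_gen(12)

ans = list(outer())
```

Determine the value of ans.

Step 1: outer() delegates to sub_gen(10):
  yield 10
  yield 11
  yield 12
Step 2: yield 50
Step 3: Delegates to sub_gen(12):
  yield 12
  yield 13
  yield 14
Therefore ans = [10, 11, 12, 50, 12, 13, 14].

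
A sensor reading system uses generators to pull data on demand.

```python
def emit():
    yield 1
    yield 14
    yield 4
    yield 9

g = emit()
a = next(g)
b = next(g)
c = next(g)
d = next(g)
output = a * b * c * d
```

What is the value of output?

Step 1: Create generator and consume all values:
  a = next(g) = 1
  b = next(g) = 14
  c = next(g) = 4
  d = next(g) = 9
Step 2: output = 1 * 14 * 4 * 9 = 504.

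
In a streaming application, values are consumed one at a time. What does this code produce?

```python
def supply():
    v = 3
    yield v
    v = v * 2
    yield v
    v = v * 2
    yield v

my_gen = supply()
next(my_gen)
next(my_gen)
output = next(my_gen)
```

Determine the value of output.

Step 1: Trace through generator execution:
  Yield 1: v starts at 3, yield 3
  Yield 2: v = 3 * 2 = 6, yield 6
  Yield 3: v = 6 * 2 = 12, yield 12
Step 2: First next() gets 3, second next() gets the second value, third next() yields 12.
Therefore output = 12.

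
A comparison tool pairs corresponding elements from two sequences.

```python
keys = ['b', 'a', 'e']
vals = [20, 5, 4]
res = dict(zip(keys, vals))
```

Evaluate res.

Step 1: zip pairs keys with values:
  'b' -> 20
  'a' -> 5
  'e' -> 4
Therefore res = {'b': 20, 'a': 5, 'e': 4}.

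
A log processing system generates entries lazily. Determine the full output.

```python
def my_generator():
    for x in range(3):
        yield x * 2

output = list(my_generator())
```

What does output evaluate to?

Step 1: For each x in range(3), yield x * 2:
  x=0: yield 0 * 2 = 0
  x=1: yield 1 * 2 = 2
  x=2: yield 2 * 2 = 4
Therefore output = [0, 2, 4].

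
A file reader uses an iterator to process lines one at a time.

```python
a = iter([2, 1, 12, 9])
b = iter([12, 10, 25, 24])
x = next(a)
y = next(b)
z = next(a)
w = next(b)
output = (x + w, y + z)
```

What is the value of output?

Step 1: a iterates [2, 1, 12, 9], b iterates [12, 10, 25, 24].
Step 2: x = next(a) = 2, y = next(b) = 12.
Step 3: z = next(a) = 1, w = next(b) = 10.
Step 4: output = (2 + 10, 12 + 1) = (12, 13).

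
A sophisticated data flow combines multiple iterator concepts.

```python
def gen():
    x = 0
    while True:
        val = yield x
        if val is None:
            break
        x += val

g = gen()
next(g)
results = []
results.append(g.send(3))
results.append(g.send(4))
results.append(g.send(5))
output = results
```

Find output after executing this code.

Step 1: next(g) -> yield 0.
Step 2: send(3) -> x = 3, yield 3.
Step 3: send(4) -> x = 7, yield 7.
Step 4: send(5) -> x = 12, yield 12.
Therefore output = [3, 7, 12].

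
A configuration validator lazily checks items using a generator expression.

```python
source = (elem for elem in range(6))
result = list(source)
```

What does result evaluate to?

Step 1: Generator expression iterates range(6): [0, 1, 2, 3, 4, 5].
Step 2: list() collects all values.
Therefore result = [0, 1, 2, 3, 4, 5].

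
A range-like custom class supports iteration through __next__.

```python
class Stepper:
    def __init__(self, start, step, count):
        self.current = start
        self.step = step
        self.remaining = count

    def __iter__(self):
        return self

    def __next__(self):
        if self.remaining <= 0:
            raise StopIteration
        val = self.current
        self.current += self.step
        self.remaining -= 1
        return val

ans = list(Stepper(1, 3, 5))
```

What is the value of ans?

Step 1: Stepper starts at 1, increments by 3, for 5 steps:
  Yield 1, then current += 3
  Yield 4, then current += 3
  Yield 7, then current += 3
  Yield 10, then current += 3
  Yield 13, then current += 3
Therefore ans = [1, 4, 7, 10, 13].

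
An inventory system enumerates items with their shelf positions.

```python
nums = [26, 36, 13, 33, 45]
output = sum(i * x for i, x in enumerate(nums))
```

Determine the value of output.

Step 1: Compute i * x for each (i, x) in enumerate([26, 36, 13, 33, 45]):
  i=0, x=26: 0*26 = 0
  i=1, x=36: 1*36 = 36
  i=2, x=13: 2*13 = 26
  i=3, x=33: 3*33 = 99
  i=4, x=45: 4*45 = 180
Step 2: sum = 0 + 36 + 26 + 99 + 180 = 341.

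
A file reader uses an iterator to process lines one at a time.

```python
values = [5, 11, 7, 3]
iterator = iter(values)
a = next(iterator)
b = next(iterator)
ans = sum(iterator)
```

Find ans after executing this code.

Step 1: Create iterator over [5, 11, 7, 3].
Step 2: a = next() = 5, b = next() = 11.
Step 3: sum() of remaining [7, 3] = 10.
Therefore ans = 10.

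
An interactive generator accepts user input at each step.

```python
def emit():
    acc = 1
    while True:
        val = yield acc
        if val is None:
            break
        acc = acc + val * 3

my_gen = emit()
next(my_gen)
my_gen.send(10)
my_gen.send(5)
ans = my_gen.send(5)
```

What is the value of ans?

Step 1: next() -> yield acc=1.
Step 2: send(10) -> val=10, acc = 1 + 10*3 = 31, yield 31.
Step 3: send(5) -> val=5, acc = 31 + 5*3 = 46, yield 46.
Step 4: send(5) -> val=5, acc = 46 + 5*3 = 61, yield 61.
Therefore ans = 61.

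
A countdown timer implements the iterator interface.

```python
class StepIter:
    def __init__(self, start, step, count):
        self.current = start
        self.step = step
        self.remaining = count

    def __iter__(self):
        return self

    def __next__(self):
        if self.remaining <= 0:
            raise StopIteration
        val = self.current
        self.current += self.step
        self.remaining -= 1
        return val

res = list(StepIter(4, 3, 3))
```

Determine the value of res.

Step 1: StepIter starts at 4, increments by 3, for 3 steps:
  Yield 4, then current += 3
  Yield 7, then current += 3
  Yield 10, then current += 3
Therefore res = [4, 7, 10].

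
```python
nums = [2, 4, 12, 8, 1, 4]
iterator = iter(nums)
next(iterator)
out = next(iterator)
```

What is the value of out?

Step 1: Create iterator over [2, 4, 12, 8, 1, 4].
Step 2: next() consumes 2.
Step 3: next() returns 4.
Therefore out = 4.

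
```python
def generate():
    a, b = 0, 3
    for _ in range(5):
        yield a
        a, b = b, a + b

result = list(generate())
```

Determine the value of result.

Step 1: Fibonacci-like sequence starting with a=0, b=3:
  Iteration 1: yield a=0, then a,b = 3,3
  Iteration 2: yield a=3, then a,b = 3,6
  Iteration 3: yield a=3, then a,b = 6,9
  Iteration 4: yield a=6, then a,b = 9,15
  Iteration 5: yield a=9, then a,b = 15,24
Therefore result = [0, 3, 3, 6, 9].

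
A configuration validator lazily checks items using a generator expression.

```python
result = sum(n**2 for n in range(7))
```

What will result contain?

Step 1: Compute n**2 for each n in range(7):
  n=0: 0**2 = 0
  n=1: 1**2 = 1
  n=2: 2**2 = 4
  n=3: 3**2 = 9
  n=4: 4**2 = 16
  n=5: 5**2 = 25
  n=6: 6**2 = 36
Step 2: sum = 0 + 1 + 4 + 9 + 16 + 25 + 36 = 91.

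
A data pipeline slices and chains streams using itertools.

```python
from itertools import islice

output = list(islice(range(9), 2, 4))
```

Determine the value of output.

Step 1: islice(range(9), 2, 4) takes elements at indices [2, 4).
Step 2: Elements: [2, 3].
Therefore output = [2, 3].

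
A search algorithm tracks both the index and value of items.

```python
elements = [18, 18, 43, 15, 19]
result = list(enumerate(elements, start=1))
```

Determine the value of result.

Step 1: enumerate with start=1:
  (1, 18)
  (2, 18)
  (3, 43)
  (4, 15)
  (5, 19)
Therefore result = [(1, 18), (2, 18), (3, 43), (4, 15), (5, 19)].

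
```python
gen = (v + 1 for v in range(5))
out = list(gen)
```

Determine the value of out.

Step 1: For each v in range(5), compute v+1:
  v=0: 0+1 = 1
  v=1: 1+1 = 2
  v=2: 2+1 = 3
  v=3: 3+1 = 4
  v=4: 4+1 = 5
Therefore out = [1, 2, 3, 4, 5].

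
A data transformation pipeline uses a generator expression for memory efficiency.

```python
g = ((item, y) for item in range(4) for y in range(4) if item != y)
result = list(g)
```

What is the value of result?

Step 1: Nested generator over range(4) x range(4) where item != y:
  (0, 0): excluded (item == y)
  (0, 1): included
  (0, 2): included
  (0, 3): included
  (1, 0): included
  (1, 1): excluded (item == y)
  (1, 2): included
  (1, 3): included
  (2, 0): included
  (2, 1): included
  (2, 2): excluded (item == y)
  (2, 3): included
  (3, 0): included
  (3, 1): included
  (3, 2): included
  (3, 3): excluded (item == y)
Therefore result = [(0, 1), (0, 2), (0, 3), (1, 0), (1, 2), (1, 3), (2, 0), (2, 1), (2, 3), (3, 0), (3, 1), (3, 2)].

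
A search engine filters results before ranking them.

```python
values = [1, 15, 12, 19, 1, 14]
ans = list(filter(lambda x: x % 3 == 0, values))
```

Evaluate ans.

Step 1: Filter elements divisible by 3:
  1 % 3 = 1: removed
  15 % 3 = 0: kept
  12 % 3 = 0: kept
  19 % 3 = 1: removed
  1 % 3 = 1: removed
  14 % 3 = 2: removed
Therefore ans = [15, 12].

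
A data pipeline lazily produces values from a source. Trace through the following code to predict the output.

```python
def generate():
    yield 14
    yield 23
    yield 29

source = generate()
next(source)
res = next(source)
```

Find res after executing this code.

Step 1: generate() creates a generator.
Step 2: next(source) yields 14 (consumed and discarded).
Step 3: next(source) yields 23, assigned to res.
Therefore res = 23.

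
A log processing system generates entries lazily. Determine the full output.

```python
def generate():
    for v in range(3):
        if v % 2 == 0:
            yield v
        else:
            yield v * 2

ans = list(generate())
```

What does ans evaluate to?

Step 1: For each v in range(3), yield v if even, else v*2:
  v=0 (even): yield 0
  v=1 (odd): yield 1*2 = 2
  v=2 (even): yield 2
Therefore ans = [0, 2, 2].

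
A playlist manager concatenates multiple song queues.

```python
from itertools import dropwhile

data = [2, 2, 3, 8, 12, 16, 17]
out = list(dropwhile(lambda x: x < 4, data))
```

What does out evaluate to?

Step 1: dropwhile drops elements while < 4:
  2 < 4: dropped
  2 < 4: dropped
  3 < 4: dropped
  8: kept (dropping stopped)
Step 2: Remaining elements kept regardless of condition.
Therefore out = [8, 12, 16, 17].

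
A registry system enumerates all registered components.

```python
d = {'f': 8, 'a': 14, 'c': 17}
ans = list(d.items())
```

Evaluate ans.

Step 1: d.items() returns (key, value) pairs in insertion order.
Therefore ans = [('f', 8), ('a', 14), ('c', 17)].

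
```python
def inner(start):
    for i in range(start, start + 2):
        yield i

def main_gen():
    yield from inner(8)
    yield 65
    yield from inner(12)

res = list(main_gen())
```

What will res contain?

Step 1: main_gen() delegates to inner(8):
  yield 8
  yield 9
Step 2: yield 65
Step 3: Delegates to inner(12):
  yield 12
  yield 13
Therefore res = [8, 9, 65, 12, 13].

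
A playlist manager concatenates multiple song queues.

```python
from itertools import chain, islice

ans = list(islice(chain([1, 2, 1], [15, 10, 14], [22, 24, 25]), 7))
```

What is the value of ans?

Step 1: chain([1, 2, 1], [15, 10, 14], [22, 24, 25]) = [1, 2, 1, 15, 10, 14, 22, 24, 25].
Step 2: islice takes first 7 elements: [1, 2, 1, 15, 10, 14, 22].
Therefore ans = [1, 2, 1, 15, 10, 14, 22].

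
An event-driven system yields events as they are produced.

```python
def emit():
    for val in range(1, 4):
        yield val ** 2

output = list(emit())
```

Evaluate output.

Step 1: For each val in range(1, 4), yield val**2:
  val=1: yield 1**2 = 1
  val=2: yield 2**2 = 4
  val=3: yield 3**2 = 9
Therefore output = [1, 4, 9].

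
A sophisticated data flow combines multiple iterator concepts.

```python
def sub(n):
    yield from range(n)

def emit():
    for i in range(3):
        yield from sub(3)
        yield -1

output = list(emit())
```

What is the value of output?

Step 1: For each i in range(3):
  i=0: yield from sub(3) -> [0, 1, 2], then yield -1
  i=1: yield from sub(3) -> [0, 1, 2], then yield -1
  i=2: yield from sub(3) -> [0, 1, 2], then yield -1
Therefore output = [0, 1, 2, -1, 0, 1, 2, -1, 0, 1, 2, -1].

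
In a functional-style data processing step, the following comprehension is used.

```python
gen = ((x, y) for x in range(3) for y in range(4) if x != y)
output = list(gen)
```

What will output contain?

Step 1: Nested generator over range(3) x range(4) where x != y:
  (0, 0): excluded (x == y)
  (0, 1): included
  (0, 2): included
  (0, 3): included
  (1, 0): included
  (1, 1): excluded (x == y)
  (1, 2): included
  (1, 3): included
  (2, 0): included
  (2, 1): included
  (2, 2): excluded (x == y)
  (2, 3): included
Therefore output = [(0, 1), (0, 2), (0, 3), (1, 0), (1, 2), (1, 3), (2, 0), (2, 1), (2, 3)].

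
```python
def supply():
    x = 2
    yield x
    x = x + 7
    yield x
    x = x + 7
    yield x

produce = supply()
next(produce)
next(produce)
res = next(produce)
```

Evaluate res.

Step 1: Trace through generator execution:
  Yield 1: x starts at 2, yield 2
  Yield 2: x = 2 + 7 = 9, yield 9
  Yield 3: x = 9 + 7 = 16, yield 16
Step 2: First next() gets 2, second next() gets the second value, third next() yields 16.
Therefore res = 16.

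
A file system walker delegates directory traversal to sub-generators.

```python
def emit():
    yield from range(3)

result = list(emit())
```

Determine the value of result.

Step 1: yield from delegates to the iterable, yielding each element.
Step 2: Collected values: [0, 1, 2].
Therefore result = [0, 1, 2].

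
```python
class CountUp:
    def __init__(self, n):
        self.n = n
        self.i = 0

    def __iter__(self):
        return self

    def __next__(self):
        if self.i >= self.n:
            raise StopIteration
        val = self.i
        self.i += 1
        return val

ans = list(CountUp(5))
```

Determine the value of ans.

Step 1: CountUp(5) creates an iterator counting 0 to 4.
Step 2: list() consumes all values: [0, 1, 2, 3, 4].
Therefore ans = [0, 1, 2, 3, 4].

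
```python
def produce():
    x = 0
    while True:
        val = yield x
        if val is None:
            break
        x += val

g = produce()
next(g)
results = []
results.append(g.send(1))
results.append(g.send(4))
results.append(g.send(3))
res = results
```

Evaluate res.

Step 1: next(g) -> yield 0.
Step 2: send(1) -> x = 1, yield 1.
Step 3: send(4) -> x = 5, yield 5.
Step 4: send(3) -> x = 8, yield 8.
Therefore res = [1, 5, 8].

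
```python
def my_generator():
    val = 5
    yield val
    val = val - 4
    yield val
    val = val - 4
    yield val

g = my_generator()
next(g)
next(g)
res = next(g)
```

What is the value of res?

Step 1: Trace through generator execution:
  Yield 1: val starts at 5, yield 5
  Yield 2: val = 5 - 4 = 1, yield 1
  Yield 3: val = 1 - 4 = -3, yield -3
Step 2: First next() gets 5, second next() gets the second value, third next() yields -3.
Therefore res = -3.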